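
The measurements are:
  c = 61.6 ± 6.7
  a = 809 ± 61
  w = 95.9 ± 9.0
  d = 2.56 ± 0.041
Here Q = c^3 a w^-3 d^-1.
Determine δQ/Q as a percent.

43.8%

For a monomial Q ∝ c^3, a, w^-3, d^-1, fractional errors add in quadrature:
  (3·δc/c)² = (3×0.109)² = 0.106;  (1·δa/a)² = (1×0.0754)² = 0.00569;  (-3·δw/w)² = (-3×0.0938)² = 0.0793;  (-1·δd/d)² = (-1×0.0160)² = 0.000257
δQ/Q = √(0.192) = 0.438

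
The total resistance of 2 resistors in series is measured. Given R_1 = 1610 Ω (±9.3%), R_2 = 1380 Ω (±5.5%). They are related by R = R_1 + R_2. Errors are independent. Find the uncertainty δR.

Sums and differences: (δR)² = Σ (cᵢ δxᵢ)².
  (δR_1)² = 22400;  (δR_2)² = 5760
δR = √(28200) = 168 Ω

168 Ω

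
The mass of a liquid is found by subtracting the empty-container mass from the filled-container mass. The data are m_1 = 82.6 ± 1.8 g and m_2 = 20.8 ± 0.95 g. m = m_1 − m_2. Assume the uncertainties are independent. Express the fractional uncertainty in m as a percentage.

Sums and differences: (δm)² = Σ (cᵢ δxᵢ)².
  (δm_1)² = 3.24;  (δm_2)² = 0.902
δm = √(4.14) = 2.04 g
m = 61.8 g, so δm/m = 2.04/61.8 = 0.0329.

3.29%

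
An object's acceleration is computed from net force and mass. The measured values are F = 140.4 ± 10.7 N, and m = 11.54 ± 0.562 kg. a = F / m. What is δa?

1.10 m/s^2

For a monomial a ∝ F, m^-1, fractional errors add in quadrature:
  (1·δF/F)² = (1×0.0762)² = 0.00581;  (-1·δm/m)² = (-1×0.0487)² = 0.00237
δa/a = √(0.00818) = 0.0904
a = 12.17 m/s^2, so δa = 0.0904 × 12.17 = 1.10 m/s^2.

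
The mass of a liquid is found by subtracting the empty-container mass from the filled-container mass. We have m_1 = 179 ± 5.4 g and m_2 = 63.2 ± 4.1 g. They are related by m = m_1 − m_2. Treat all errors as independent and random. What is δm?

For a sum/difference, combine absolute errors in quadrature:
  (δm_1)² = 29.2;  (δm_2)² = 16.8
δm = √(46.0) = 6.78 g

6.78 g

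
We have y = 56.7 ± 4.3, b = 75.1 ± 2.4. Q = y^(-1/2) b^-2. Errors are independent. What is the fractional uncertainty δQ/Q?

0.0743

Relative error in a monomial: (δQ/Q)² = Σ (nᵢ · δxᵢ/xᵢ)².
  (−½·δy/y)² = (-0.5×0.0758)² = 0.00144;  (-2·δb/b)² = (-2×0.0320)² = 0.00409
δQ/Q = √(0.00552) = 0.0743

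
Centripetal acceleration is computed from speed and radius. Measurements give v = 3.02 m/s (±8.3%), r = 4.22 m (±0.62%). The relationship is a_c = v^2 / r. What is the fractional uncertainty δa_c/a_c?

0.166

a_c is a product of powers, so relative uncertainties combine in quadrature:
  (2·δv/v)² = (2×0.0830)² = 0.0276;  (-1·δr/r)² = (-1×0.00620)² = 3.84e-05
δa_c/a_c = √(0.0276) = 0.166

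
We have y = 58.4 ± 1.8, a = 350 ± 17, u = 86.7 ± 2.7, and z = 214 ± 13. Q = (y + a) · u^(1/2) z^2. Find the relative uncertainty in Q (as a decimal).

Let w = y + a = 408. δw = √(δy² + δa²) = √(3.24 + 289) = 17.1, so δw/w = 0.0419.
Q is then a monomial in w, u, z:
δQ/Q = √((δw/w)² + (½·δu/u)² + (2·δz/z)²) = √(0.00175 + 0.000242 + 0.0148) = 0.129

0.129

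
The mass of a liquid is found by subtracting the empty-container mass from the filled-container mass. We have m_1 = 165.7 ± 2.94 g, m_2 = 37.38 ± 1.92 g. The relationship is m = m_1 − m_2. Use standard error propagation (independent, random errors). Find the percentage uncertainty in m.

2.74%

Each term contributes (cᵢ δxᵢ)² to (δm)²:
  (δm_1)² = 8.64;  (δm_2)² = 3.69
δm = √(12.3) = 3.51 g
m = 128.3 g, so δm/m = 3.51/128.3 = 0.0274.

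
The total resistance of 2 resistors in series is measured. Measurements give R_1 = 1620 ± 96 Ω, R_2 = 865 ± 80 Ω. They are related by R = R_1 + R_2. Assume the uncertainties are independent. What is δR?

Each term contributes (cᵢ δxᵢ)² to (δR)²:
  (δR_1)² = 9220;  (δR_2)² = 6400
δR = √(15600) = 125 Ω

125 Ω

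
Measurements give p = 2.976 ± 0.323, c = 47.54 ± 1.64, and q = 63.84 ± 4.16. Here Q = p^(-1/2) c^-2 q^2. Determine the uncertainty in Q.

0.164

Q is a product of powers, so relative uncertainties combine in quadrature:
  (−½·δp/p)² = (-0.5×0.109)² = 0.00294;  (-2·δc/c)² = (-2×0.0345)² = 0.00476;  (2·δq/q)² = (2×0.0652)² = 0.0170
δQ/Q = √(0.0247) = 0.157
Q = 1.045, so δQ = 0.157 × 1.045 = 0.164.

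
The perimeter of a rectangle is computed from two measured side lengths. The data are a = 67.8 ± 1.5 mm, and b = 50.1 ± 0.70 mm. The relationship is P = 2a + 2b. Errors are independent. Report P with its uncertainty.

236 ± 3.31 mm

Sums and differences: (δP)² = Σ (cᵢ δxᵢ)².
  (2·δa)² = 9.00;  (2·δb)² = 1.96
δP = √(11.0) = 3.31 mm
P = 236 mm.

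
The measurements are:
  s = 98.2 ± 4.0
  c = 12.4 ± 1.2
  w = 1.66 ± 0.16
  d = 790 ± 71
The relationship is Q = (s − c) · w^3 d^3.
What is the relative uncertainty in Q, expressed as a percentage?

Let u = s − c = 85.8. δu = √(δs² + δc²) = √(16.0 + 1.44) = 4.18, so δu/u = 0.0487.
Q is then a monomial in u, w, d:
δQ/Q = √((δu/u)² + (3·δw/w)² + (3·δd/d)²) = √(0.00237 + 0.0836 + 0.0727) = 0.398

39.8%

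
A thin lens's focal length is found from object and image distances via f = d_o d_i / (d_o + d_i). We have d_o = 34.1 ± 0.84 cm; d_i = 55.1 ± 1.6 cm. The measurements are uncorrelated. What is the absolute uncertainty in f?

∂f/∂d_o = (d_i/(d_o+d_i))² = 0.382;  ∂f/∂d_i = (d_o/(d_o+d_i))² = 0.146
δf = √((∂f/∂d_o · δd_o)² + (∂f/∂d_i · δd_i)²) = √(0.103 + 0.0547) = 0.397 cm

0.397 cm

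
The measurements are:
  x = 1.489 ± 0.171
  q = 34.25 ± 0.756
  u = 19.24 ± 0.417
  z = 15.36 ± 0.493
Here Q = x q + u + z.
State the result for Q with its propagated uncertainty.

Let p = x·q = 51.00. δp/p = √((1·δx/x)² + (1·δq/q)²) = √(0.0132 + 0.000487) = 0.117, so δp = 5.96.
Q = p + u + z: δQ = √(δp² + δu² + δz²) = √(35.6 + 0.174 + 0.243) = 6.00
Q = 85.60.

85.60 ± 6.00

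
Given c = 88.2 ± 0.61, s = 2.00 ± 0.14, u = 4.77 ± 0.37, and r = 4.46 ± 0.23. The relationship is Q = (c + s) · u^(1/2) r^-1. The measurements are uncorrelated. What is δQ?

2.87

Let w = c + s = 90.2. δw = √(δc² + δs²) = √(0.372 + 0.0196) = 0.626, so δw/w = 0.00694.
Q is then a monomial in w, u, r:
δQ/Q = √((δw/w)² + (½·δu/u)² + (-1·δr/r)²) = √(4.81e-05 + 0.00150 + 0.00266) = 0.0649
Q = 44.2, so δQ = 0.0649 × 44.2 = 2.87.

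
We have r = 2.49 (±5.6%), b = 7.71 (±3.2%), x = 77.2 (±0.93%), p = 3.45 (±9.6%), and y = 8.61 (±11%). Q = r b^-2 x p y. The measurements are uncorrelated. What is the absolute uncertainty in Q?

Products/powers → add relative errors in quadrature, weighted by exponent:
  (1·δr/r)² = (1×0.0560)² = 0.00314;  (-2·δb/b)² = (-2×0.0320)² = 0.00410;  (1·δx/x)² = (1×0.00930)² = 8.65e-05;  (1·δp/p)² = (1×0.0960)² = 0.00922;  (1·δy/y)² = (1×0.110)² = 0.0121
δQ/Q = √(0.0286) = 0.169
Q = 96.1, so δQ = 0.169 × 96.1 = 16.3.

16.3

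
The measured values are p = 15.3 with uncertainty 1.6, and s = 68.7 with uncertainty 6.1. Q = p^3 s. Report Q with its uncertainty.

(2.46 ± 0.802) × 10^5

Since Q is a product/quotient, work with relative uncertainties:
  (3·δp/p)² = (3×0.105)² = 0.0984;  (1·δs/s)² = (1×0.0888)² = 0.00788
δQ/Q = √(0.106) = 0.326
Q = 2.46e+05, so δQ = 0.326 × 2.46e+05 = 80200.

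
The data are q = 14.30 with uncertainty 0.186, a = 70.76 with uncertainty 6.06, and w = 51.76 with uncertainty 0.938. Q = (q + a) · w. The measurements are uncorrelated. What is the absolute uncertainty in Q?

Let u = q + a = 85.06. δu = √(δq² + δa²) = √(0.0346 + 36.7) = 6.06, so δu/u = 0.0713.
Q is then a monomial in u, w:
δQ/Q = √((δu/u)² + (1·δw/w)²) = √(0.00508 + 0.000328) = 0.0735
Q = 4403, so δQ = 0.0735 × 4403 = 324.

324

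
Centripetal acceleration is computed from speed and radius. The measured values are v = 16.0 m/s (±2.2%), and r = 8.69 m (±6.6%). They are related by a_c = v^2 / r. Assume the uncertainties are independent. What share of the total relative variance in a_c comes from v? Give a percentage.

(δa_c/a_c)² = (2·δv/v)² + (-1·δr/r)²
  v term: (2×0.0220)² = 0.00194
  r term: (-1×0.0660)² = 0.00436
Total = 0.00629. Share from v = 0.00194/0.00629 = 0.308.

30.8%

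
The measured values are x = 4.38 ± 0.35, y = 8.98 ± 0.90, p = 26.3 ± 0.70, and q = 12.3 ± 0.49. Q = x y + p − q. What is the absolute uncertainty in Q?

Let w = x·y = 39.3. δw/w = √((1·δx/x)² + (1·δy/y)²) = √(0.00639 + 0.0100) = 0.128, so δw = 5.04.
Q = w + p − q: δQ = √(δw² + δp² + δq²) = √(25.4 + 0.490 + 0.240) = 5.11

5.11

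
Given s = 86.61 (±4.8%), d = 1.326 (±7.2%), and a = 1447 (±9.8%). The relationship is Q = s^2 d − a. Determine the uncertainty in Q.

1200

Let p = s^2·d = 9947. δp/p = √((2·δs/s)² + (1·δd/d)²) = √(0.00922 + 0.00518) = 0.120, so δp = 1190.
Q = p − a: δQ = √(δp² + δa²) = √(1.42e+06 + 20100) = 1200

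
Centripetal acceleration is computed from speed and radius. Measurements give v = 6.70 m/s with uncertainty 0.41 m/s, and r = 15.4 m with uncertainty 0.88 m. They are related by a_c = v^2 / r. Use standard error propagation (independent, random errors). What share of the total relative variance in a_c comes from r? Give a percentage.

17.9%

(δa_c/a_c)² = (2·δv/v)² + (-1·δr/r)²
  v term: (2×0.0612)² = 0.0150
  r term: (-1×0.0571)² = 0.00327
Total = 0.0182. Share from r = 0.00327/0.0182 = 0.179.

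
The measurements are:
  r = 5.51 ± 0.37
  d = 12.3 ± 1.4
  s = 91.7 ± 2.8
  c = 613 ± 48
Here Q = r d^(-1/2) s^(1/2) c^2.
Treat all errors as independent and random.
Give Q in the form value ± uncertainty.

Q is a product of powers, so relative uncertainties combine in quadrature:
  (1·δr/r)² = (1×0.0672)² = 0.00451;  (−½·δd/d)² = (-0.5×0.114)² = 0.00324;  (½·δs/s)² = (0.5×0.0305)² = 0.000233;  (2·δc/c)² = (2×0.0783)² = 0.0245
δQ/Q = √(0.0325) = 0.180
Q = 5.65e+06, so δQ = 0.180 × 5.65e+06 = 1.02e+06.

(5.65 ± 1.02) × 10^6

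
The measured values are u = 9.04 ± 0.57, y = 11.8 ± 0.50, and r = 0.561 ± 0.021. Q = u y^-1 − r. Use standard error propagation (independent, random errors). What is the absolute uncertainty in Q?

Let p = u·y^-1 = 0.766. δp/p = √((1·δu/u)² + (-1·δy/y)²) = √(0.00398 + 0.00180) = 0.0760, so δp = 0.0582.
Q = p − r: δQ = √(δp² + δr²) = √(0.00339 + 0.000441) = 0.0619

0.0619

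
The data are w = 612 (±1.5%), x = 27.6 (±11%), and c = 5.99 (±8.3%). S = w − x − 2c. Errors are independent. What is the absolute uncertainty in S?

For a sum/difference, combine absolute errors in quadrature:
  (δw)² = 84.3;  (δx)² = 9.22;  (2·δc)² = 0.989
δS = √(94.5) = 9.72

9.72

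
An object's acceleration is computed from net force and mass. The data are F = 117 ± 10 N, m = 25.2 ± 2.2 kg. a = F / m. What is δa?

For a monomial a ∝ F, m^-1, fractional errors add in quadrature:
  (1·δF/F)² = (1×0.0855)² = 0.00731;  (-1·δm/m)² = (-1×0.0873)² = 0.00762
δa/a = √(0.0149) = 0.122
a = 4.64 m/s^2, so δa = 0.122 × 4.64 = 0.567 m/s^2.

0.567 m/s^2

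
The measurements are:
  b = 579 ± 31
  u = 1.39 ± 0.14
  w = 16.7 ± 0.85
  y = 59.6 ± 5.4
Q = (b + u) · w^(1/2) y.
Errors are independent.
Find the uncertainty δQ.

15300

Let h = b + u = 580. δh = √(δb² + δu²) = √(961 + 0.0196) = 31.0, so δh/h = 0.0534.
Q is then a monomial in h, w, y:
δQ/Q = √((δh/h)² + (½·δw/w)² + (1·δy/y)²) = √(0.00285 + 0.000648 + 0.00821) = 0.108
Q = 1.41e+05, so δQ = 0.108 × 1.41e+05 = 15300.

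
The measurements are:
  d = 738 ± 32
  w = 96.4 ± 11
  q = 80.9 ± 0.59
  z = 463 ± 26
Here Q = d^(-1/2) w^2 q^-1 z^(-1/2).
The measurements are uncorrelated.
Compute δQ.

0.0454

For a monomial Q ∝ d^(-1/2), w^2, q^-1, z^(-1/2), fractional errors add in quadrature:
  (−½·δd/d)² = (-0.5×0.0434)² = 0.000470;  (2·δw/w)² = (2×0.114)² = 0.0521;  (-1·δq/q)² = (-1×0.00729)² = 5.32e-05;  (−½·δz/z)² = (-0.5×0.0562)² = 0.000788
δQ/Q = √(0.0534) = 0.231
Q = 0.197, so δQ = 0.231 × 0.197 = 0.0454.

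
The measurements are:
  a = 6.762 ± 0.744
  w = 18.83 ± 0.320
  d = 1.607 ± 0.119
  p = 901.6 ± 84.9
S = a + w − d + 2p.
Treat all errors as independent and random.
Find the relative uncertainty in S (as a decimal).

S is a linear combination, so absolute uncertainties add in quadrature:
  (δa)² = 0.554;  (δw)² = 0.102;  (δd)² = 0.0142;  (2·δp)² = 28800
δS = √(28800) = 170
S = 1827, so δS/S = 170/1827 = 0.0929.

0.0929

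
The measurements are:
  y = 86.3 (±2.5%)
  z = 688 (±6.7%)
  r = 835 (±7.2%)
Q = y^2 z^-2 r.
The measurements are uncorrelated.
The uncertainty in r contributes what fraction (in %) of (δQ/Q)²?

(δQ/Q)² = (2·δy/y)² + (-2·δz/z)² + (1·δr/r)²
  y term: (2×0.0250)² = 0.00250
  z term: (-2×0.0670)² = 0.0180
  r term: (1×0.0720)² = 0.00518
Total = 0.0256. Share from r = 0.00518/0.0256 = 0.202.

20.2%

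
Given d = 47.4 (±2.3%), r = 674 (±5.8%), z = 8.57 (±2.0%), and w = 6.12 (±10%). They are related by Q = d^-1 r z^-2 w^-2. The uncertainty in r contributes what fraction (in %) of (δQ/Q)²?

(δQ/Q)² = (-1·δd/d)² + (1·δr/r)² + (-2·δz/z)² + (-2·δw/w)²
  d term: (-1×0.0230)² = 0.000529
  r term: (1×0.0580)² = 0.00336
  z term: (-2×0.0200)² = 0.00160
  w term: (-2×0.100)² = 0.0400
Total = 0.0455. Share from r = 0.00336/0.0455 = 0.0739.

7.39%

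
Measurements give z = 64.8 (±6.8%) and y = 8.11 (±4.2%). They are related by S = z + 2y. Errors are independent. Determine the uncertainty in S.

For a sum/difference, combine absolute errors in quadrature:
  (δz)² = 19.4;  (2·δy)² = 0.464
δS = √(19.9) = 4.46

4.46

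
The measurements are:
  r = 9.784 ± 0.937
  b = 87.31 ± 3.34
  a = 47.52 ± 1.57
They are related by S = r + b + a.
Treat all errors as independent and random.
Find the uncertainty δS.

For a sum/difference, combine absolute errors in quadrature:
  (δr)² = 0.878;  (δb)² = 11.2;  (δa)² = 2.46
δS = √(14.5) = 3.81

3.81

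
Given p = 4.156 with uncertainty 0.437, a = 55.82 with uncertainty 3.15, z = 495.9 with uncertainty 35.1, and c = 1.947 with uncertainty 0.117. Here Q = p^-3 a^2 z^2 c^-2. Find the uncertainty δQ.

Relative error in a monomial: (δQ/Q)² = Σ (nᵢ · δxᵢ/xᵢ)².
  (-3·δp/p)² = (-3×0.105)² = 0.0995;  (2·δa/a)² = (2×0.0564)² = 0.0127;  (2·δz/z)² = (2×0.0708)² = 0.0200;  (-2·δc/c)² = (-2×0.0601)² = 0.0144
δQ/Q = √(0.147) = 0.383
Q = 2.816e+06, so δQ = 0.383 × 2.816e+06 = 1.08e+06.

1.08e+06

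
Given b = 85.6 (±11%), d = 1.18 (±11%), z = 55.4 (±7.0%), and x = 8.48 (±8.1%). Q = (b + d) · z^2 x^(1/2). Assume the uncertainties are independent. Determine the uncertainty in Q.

Let u = b + d = 86.8. δu = √(δb² + δd²) = √(88.7 + 0.0168) = 9.42, so δu/u = 0.109.
Q is then a monomial in u, z, x:
δQ/Q = √((δu/u)² + (2·δz/z)² + (½·δx/x)²) = √(0.0118 + 0.0196 + 0.00164) = 0.182
Q = 7.76e+05, so δQ = 0.182 × 7.76e+05 = 1.41e+05.

1.41e+05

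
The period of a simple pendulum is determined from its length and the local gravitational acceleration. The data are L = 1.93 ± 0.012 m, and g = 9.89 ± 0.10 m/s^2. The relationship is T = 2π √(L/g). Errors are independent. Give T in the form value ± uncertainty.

Relative error in a monomial: (δT/T)² = Σ (nᵢ · δxᵢ/xᵢ)².
  (½·δL/L)² = (0.5×0.00622)² = 9.66e-06;  (−½·δg/g)² = (-0.5×0.0101)² = 2.56e-05
δT/T = √(3.52e-05) = 0.00593
T = 2.78 s, so δT = 0.00593 × 2.78 = 0.0165 s.

2.78 ± 0.0165 s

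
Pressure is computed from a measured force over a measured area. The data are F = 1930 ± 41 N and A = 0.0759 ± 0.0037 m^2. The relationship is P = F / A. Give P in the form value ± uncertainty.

For a monomial P ∝ F, A^-1, fractional errors add in quadrature:
  (1·δF/F)² = (1×0.0212)² = 0.000451;  (-1·δA/A)² = (-1×0.0487)² = 0.00238
δP/P = √(0.00283) = 0.0532
P = 25400 Pa, so δP = 0.0532 × 25400 = 1350 Pa.

25400 ± 1350 Pa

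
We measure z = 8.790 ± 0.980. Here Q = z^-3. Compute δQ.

0.000492

Q ∝ z^-3, so δQ/Q = |-3| · δz/z = 3 × 0.111 = 0.334.
Q = 0.001472, so δQ = 0.334 × 0.001472 = 0.000492.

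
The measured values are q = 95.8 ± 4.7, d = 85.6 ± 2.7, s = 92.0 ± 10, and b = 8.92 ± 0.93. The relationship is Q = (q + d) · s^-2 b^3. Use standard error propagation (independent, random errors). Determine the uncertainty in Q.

5.81

Let u = q + d = 181. δu = √(δq² + δd²) = √(22.1 + 7.29) = 5.42, so δu/u = 0.0299.
Q is then a monomial in u, s, b:
δQ/Q = √((δu/u)² + (-2·δs/s)² + (3·δb/b)²) = √(0.000893 + 0.0473 + 0.0978) = 0.382
Q = 15.2, so δQ = 0.382 × 15.2 = 5.81.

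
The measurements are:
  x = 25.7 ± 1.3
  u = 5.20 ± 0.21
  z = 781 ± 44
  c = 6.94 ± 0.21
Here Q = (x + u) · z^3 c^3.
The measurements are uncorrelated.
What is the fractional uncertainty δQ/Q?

0.197

Let w = x + u = 30.9. δw = √(δx² + δu²) = √(1.69 + 0.0441) = 1.32, so δw/w = 0.0426.
Q is then a monomial in w, z, c:
δQ/Q = √((δw/w)² + (3·δz/z)² + (3·δc/c)²) = √(0.00182 + 0.0286 + 0.00824) = 0.197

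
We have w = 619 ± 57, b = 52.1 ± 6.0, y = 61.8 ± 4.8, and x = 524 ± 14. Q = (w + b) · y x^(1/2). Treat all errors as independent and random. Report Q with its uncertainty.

Let u = w + b = 671. δu = √(δw² + δb²) = √(3250 + 36.0) = 57.3, so δu/u = 0.0854.
Q is then a monomial in u, y, x:
δQ/Q = √((δu/u)² + (1·δy/y)² + (½·δx/x)²) = √(0.00729 + 0.00603 + 0.000178) = 0.116
Q = 9.49e+05, so δQ = 0.116 × 9.49e+05 = 1.1e+05.

(9.49 ± 1.10) × 10^5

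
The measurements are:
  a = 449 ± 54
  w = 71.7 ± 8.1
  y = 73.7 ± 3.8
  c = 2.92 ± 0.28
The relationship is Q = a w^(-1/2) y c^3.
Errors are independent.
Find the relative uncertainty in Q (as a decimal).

0.321

Each factor contributes (exponent × relative error)² to (δQ/Q)²:
  (1·δa/a)² = (1×0.120)² = 0.0145;  (−½·δw/w)² = (-0.5×0.113)² = 0.00319;  (1·δy/y)² = (1×0.0516)² = 0.00266;  (3·δc/c)² = (3×0.0959)² = 0.0828
δQ/Q = √(0.103) = 0.321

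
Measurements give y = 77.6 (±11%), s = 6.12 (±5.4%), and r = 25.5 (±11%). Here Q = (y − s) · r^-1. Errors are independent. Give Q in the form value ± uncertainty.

Let u = y − s = 71.5. δu = √(δy² + δs²) = √(72.9 + 0.109) = 8.54, so δu/u = 0.120.
Q is then a monomial in u, r:
δQ/Q = √((δu/u)² + (-1·δr/r)²) = √(0.0143 + 0.0121) = 0.162
Q = 2.80, so δQ = 0.162 × 2.80 = 0.455.

2.80 ± 0.455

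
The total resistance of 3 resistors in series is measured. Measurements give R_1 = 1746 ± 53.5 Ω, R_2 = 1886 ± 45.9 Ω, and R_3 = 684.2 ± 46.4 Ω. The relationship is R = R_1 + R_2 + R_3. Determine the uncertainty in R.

84.4 Ω

For a sum/difference, combine absolute errors in quadrature:
  (δR_1)² = 2860;  (δR_2)² = 2110;  (δR_3)² = 2150
δR = √(7120) = 84.4 Ω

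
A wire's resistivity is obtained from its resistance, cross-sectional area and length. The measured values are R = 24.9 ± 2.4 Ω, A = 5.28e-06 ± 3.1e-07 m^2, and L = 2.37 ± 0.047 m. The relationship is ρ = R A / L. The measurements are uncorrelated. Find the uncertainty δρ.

Products/powers → add relative errors in quadrature, weighted by exponent:
  (1·δR/R)² = (1×0.0964)² = 0.00929;  (1·δA/A)² = (1×0.0587)² = 0.00345;  (-1·δL/L)² = (-1×0.0198)² = 0.000393
δρ/ρ = √(0.0131) = 0.115
ρ = 5.55e-05 Ω·m, so δρ = 0.115 × 5.55e-05 = 6.36e-06 Ω·m.

6.36e-06 Ω·m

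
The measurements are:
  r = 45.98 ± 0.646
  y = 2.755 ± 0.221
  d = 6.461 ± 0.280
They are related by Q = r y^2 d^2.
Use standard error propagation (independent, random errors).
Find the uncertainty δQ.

Products/powers → add relative errors in quadrature, weighted by exponent:
  (1·δr/r)² = (1×0.0140)² = 0.000197;  (2·δy/y)² = (2×0.0802)² = 0.0257;  (2·δd/d)² = (2×0.0433)² = 0.00751
δQ/Q = √(0.0334) = 0.183
Q = 14570, so δQ = 0.183 × 14570 = 2660.

2660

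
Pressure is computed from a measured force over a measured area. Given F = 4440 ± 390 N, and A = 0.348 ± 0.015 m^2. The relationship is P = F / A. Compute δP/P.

P is a product of powers, so relative uncertainties combine in quadrature:
  (1·δF/F)² = (1×0.0878)² = 0.00772;  (-1·δA/A)² = (-1×0.0431)² = 0.00186
δP/P = √(0.00957) = 0.0978

0.0978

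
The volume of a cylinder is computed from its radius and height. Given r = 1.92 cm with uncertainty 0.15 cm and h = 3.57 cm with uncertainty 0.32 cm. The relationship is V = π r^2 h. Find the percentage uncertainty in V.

18.0%

Since V is a product/quotient, work with relative uncertainties:
  (2·δr/r)² = (2×0.0781)² = 0.0244;  (1·δh/h)² = (1×0.0896)² = 0.00803
δV/V = √(0.0324) = 0.180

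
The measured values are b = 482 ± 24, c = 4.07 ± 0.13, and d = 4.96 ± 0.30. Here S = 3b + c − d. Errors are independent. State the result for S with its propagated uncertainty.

Sums and differences: (δS)² = Σ (cᵢ δxᵢ)².
  (3·δb)² = 5180;  (δc)² = 0.0169;  (δd)² = 0.0900
δS = √(5180) = 72.0
S = 1450.

1450 ± 72.0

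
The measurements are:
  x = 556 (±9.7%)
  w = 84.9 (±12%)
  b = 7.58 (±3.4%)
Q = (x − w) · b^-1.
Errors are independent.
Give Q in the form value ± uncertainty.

Let u = x − w = 471. δu = √(δx² + δw²) = √(2910 + 104) = 54.9, so δu/u = 0.117.
Q is then a monomial in u, b:
δQ/Q = √((δu/u)² + (-1·δb/b)²) = √(0.0136 + 0.00116) = 0.121
Q = 62.2, so δQ = 0.121 × 62.2 = 7.54.

62.2 ± 7.54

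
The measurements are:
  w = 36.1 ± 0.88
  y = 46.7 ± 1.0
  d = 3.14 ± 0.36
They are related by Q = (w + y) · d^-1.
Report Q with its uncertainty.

Let u = w + y = 82.8. δu = √(δw² + δy²) = √(0.774 + 1.00) = 1.33, so δu/u = 0.0161.
Q is then a monomial in u, d:
δQ/Q = √((δu/u)² + (-1·δd/d)²) = √(0.000259 + 0.0131) = 0.116
Q = 26.4, so δQ = 0.116 × 26.4 = 3.05.

26.4 ± 3.05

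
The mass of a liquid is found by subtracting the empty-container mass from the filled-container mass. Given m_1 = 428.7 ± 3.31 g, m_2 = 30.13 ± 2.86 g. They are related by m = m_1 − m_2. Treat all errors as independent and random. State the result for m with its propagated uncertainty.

m is a linear combination, so absolute uncertainties add in quadrature:
  (δm_1)² = 11.0;  (δm_2)² = 8.18
δm = √(19.1) = 4.37 g
m = 398.6 g.

398.6 ± 4.37 g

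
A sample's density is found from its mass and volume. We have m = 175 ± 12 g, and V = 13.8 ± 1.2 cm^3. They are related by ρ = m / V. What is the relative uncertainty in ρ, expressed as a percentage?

Since ρ is a product/quotient, work with relative uncertainties:
  (1·δm/m)² = (1×0.0686)² = 0.00470;  (-1·δV/V)² = (-1×0.0870)² = 0.00756
δρ/ρ = √(0.0123) = 0.111

11.1%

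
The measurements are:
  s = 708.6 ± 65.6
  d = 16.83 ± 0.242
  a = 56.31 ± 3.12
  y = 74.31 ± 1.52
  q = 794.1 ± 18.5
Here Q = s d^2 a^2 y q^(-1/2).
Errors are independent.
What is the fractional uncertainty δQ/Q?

Relative error in a monomial: (δQ/Q)² = Σ (nᵢ · δxᵢ/xᵢ)².
  (1·δs/s)² = (1×0.0926)² = 0.00857;  (2·δd/d)² = (2×0.0144)² = 0.000827;  (2·δa/a)² = (2×0.0554)² = 0.0123;  (1·δy/y)² = (1×0.0205)² = 0.000418;  (−½·δq/q)² = (-0.5×0.0233)² = 0.000136
δQ/Q = √(0.0222) = 0.149

0.149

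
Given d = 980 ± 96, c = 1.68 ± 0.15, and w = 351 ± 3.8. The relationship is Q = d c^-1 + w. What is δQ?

77.4

Let p = d·c^-1 = 583. δp/p = √((1·δd/d)² + (-1·δc/c)²) = √(0.00960 + 0.00797) = 0.133, so δp = 77.3.
Q = p + w: δQ = √(δp² + δw²) = √(5980 + 14.4) = 77.4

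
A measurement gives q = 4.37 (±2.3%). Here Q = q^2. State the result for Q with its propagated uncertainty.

Q is a product of powers, so relative uncertainties combine in quadrature:
  (2·δq/q)² = (2×0.0230)² = 0.00212
δQ/Q = √(0.00212) = 0.0460
Q = 19.1, so δQ = 0.0460 × 19.1 = 0.878.

19.1 ± 0.878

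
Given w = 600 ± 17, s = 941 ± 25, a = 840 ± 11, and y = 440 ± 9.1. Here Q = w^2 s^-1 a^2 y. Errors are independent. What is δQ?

8.42e+09

Each factor contributes (exponent × relative error)² to (δQ/Q)²:
  (2·δw/w)² = (2×0.0283)² = 0.00321;  (-1·δs/s)² = (-1×0.0266)² = 0.000706;  (2·δa/a)² = (2×0.0131)² = 0.000686;  (1·δy/y)² = (1×0.0207)² = 0.000428
δQ/Q = √(0.00503) = 0.0709
Q = 1.19e+11, so δQ = 0.0709 × 1.19e+11 = 8.42e+09.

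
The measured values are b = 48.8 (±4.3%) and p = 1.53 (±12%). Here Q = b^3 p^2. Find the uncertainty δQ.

Each factor contributes (exponent × relative error)² to (δQ/Q)²:
  (3·δb/b)² = (3×0.0430)² = 0.0166;  (2·δp/p)² = (2×0.120)² = 0.0576
δQ/Q = √(0.0742) = 0.272
Q = 2.72e+05, so δQ = 0.272 × 2.72e+05 = 74100.

74100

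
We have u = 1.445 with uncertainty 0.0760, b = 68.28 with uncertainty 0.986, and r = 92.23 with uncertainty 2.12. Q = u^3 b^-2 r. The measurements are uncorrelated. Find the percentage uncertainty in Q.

16.2%

Products/powers → add relative errors in quadrature, weighted by exponent:
  (3·δu/u)² = (3×0.0526)² = 0.0249;  (-2·δb/b)² = (-2×0.0144)² = 0.000834;  (1·δr/r)² = (1×0.0230)² = 0.000528
δQ/Q = √(0.0263) = 0.162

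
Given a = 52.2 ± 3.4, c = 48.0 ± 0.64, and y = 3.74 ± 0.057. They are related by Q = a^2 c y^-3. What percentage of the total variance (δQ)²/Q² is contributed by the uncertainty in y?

10.9%

(δQ/Q)² = (2·δa/a)² + (1·δc/c)² + (-3·δy/y)²
  a term: (2×0.0651)² = 0.0170
  c term: (1×0.0133)² = 0.000178
  y term: (-3×0.0152)² = 0.00209
Total = 0.0192. Share from y = 0.00209/0.0192 = 0.109.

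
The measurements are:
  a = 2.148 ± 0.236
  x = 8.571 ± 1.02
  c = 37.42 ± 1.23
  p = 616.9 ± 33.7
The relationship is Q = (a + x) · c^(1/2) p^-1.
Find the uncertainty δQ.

0.0120

Let u = a + x = 10.72. δu = √(δa² + δx²) = √(0.0557 + 1.04) = 1.05, so δu/u = 0.0977.
Q is then a monomial in u, c, p:
δQ/Q = √((δu/u)² + (½·δc/c)² + (-1·δp/p)²) = √(0.00954 + 0.000270 + 0.00298) = 0.113
Q = 0.1063, so δQ = 0.113 × 0.1063 = 0.0120.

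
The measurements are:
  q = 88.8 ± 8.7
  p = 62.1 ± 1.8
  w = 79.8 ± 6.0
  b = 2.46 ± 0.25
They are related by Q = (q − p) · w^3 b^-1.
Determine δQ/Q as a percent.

Let u = q − p = 26.7. δu = √(δq² + δp²) = √(75.7 + 3.24) = 8.88, so δu/u = 0.333.
Q is then a monomial in u, w, b:
δQ/Q = √((δu/u)² + (3·δw/w)² + (-1·δb/b)²) = √(0.111 + 0.0509 + 0.0103) = 0.415

41.5%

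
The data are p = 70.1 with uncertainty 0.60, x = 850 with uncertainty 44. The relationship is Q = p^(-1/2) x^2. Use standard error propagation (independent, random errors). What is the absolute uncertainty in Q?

8940

Since Q is a product/quotient, work with relative uncertainties:
  (−½·δp/p)² = (-0.5×0.00856)² = 1.83e-05;  (2·δx/x)² = (2×0.0518)² = 0.0107
δQ/Q = √(0.0107) = 0.104
Q = 86300, so δQ = 0.104 × 86300 = 8940.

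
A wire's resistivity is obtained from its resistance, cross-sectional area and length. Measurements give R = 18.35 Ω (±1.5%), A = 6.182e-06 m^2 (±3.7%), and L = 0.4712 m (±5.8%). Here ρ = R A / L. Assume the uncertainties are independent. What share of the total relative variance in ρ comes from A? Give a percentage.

27.6%

(δρ/ρ)² = (1·δR/R)² + (1·δA/A)² + (-1·δL/L)²
  R term: (1×0.0150)² = 0.000225
  A term: (1×0.0370)² = 0.00137
  L term: (-1×0.0580)² = 0.00336
Total = 0.00496. Share from A = 0.00137/0.00496 = 0.276.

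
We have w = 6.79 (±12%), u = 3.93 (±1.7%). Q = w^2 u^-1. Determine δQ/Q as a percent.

24.1%

Relative error in a monomial: (δQ/Q)² = Σ (nᵢ · δxᵢ/xᵢ)².
  (2·δw/w)² = (2×0.120)² = 0.0576;  (-1·δu/u)² = (-1×0.0170)² = 0.000289
δQ/Q = √(0.0579) = 0.241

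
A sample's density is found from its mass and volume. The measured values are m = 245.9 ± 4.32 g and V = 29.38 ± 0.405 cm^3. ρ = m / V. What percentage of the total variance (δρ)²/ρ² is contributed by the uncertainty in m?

(δρ/ρ)² = (1·δm/m)² + (-1·δV/V)²
  m term: (1×0.0176)² = 0.000309
  V term: (-1×0.0138)² = 0.000190
Total = 0.000499. Share from m = 0.000309/0.000499 = 0.619.

61.9%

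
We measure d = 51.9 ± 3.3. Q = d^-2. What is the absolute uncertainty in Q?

4.72e-05

Products/powers → add relative errors in quadrature, weighted by exponent:
  (-2·δd/d)² = (-2×0.0636)² = 0.0162
δQ/Q = √(0.0162) = 0.127
Q = 0.000371, so δQ = 0.127 × 0.000371 = 4.72e-05.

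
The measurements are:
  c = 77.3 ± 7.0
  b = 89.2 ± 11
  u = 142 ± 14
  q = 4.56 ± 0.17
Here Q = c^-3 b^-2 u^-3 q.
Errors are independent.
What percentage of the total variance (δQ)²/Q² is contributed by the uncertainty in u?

39.1%

(δQ/Q)² = (-3·δc/c)² + (-2·δb/b)² + (-3·δu/u)² + (1·δq/q)²
  c term: (-3×0.0906)² = 0.0738
  b term: (-2×0.123)² = 0.0608
  u term: (-3×0.0986)² = 0.0875
  q term: (1×0.0373)² = 0.00139
Total = 0.224. Share from u = 0.0875/0.224 = 0.391.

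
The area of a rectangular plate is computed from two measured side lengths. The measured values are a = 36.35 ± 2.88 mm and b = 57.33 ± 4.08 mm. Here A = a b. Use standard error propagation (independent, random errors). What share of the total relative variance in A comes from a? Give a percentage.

(δA/A)² = (1·δa/a)² + (1·δb/b)²
  a term: (1×0.0792)² = 0.00628
  b term: (1×0.0712)² = 0.00506
Total = 0.0113. Share from a = 0.00628/0.0113 = 0.553.

55.3%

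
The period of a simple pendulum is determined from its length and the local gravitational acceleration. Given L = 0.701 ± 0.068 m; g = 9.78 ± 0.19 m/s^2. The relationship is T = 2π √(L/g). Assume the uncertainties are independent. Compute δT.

0.0832 s

For a monomial T ∝ L^(1/2), g^(-1/2), fractional errors add in quadrature:
  (½·δL/L)² = (0.5×0.0970)² = 0.00235;  (−½·δg/g)² = (-0.5×0.0194)² = 9.44e-05
δT/T = √(0.00245) = 0.0495
T = 1.68 s, so δT = 0.0495 × 1.68 = 0.0832 s.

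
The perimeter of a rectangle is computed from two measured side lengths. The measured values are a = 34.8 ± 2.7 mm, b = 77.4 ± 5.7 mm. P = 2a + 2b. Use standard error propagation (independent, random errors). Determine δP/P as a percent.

For a sum/difference, combine absolute errors in quadrature:
  (2·δa)² = 29.2;  (2·δb)² = 130
δP = √(159) = 12.6 mm
P = 224 mm, so δP/P = 12.6/224 = 0.0562.

5.62%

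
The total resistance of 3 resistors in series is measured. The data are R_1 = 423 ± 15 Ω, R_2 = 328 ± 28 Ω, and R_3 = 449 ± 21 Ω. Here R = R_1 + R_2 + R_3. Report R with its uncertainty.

1200 ± 38.1 Ω

Each term contributes (cᵢ δxᵢ)² to (δR)²:
  (δR_1)² = 225;  (δR_2)² = 784;  (δR_3)² = 441
δR = √(1450) = 38.1 Ω
R = 1200 Ω.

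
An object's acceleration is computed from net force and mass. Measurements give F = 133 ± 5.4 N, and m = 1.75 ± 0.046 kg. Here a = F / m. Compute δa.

3.68 m/s^2

For a monomial a ∝ F, m^-1, fractional errors add in quadrature:
  (1·δF/F)² = (1×0.0406)² = 0.00165;  (-1·δm/m)² = (-1×0.0263)² = 0.000691
δa/a = √(0.00234) = 0.0484
a = 76.0 m/s^2, so δa = 0.0484 × 76.0 = 3.68 m/s^2.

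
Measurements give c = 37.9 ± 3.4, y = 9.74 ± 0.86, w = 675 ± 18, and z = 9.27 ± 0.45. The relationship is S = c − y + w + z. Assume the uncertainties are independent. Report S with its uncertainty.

712 ± 18.3

Absolute uncertainties add in quadrature for a linear combination:
  (δc)² = 11.6;  (δy)² = 0.740;  (δw)² = 324;  (δz)² = 0.203
δS = √(337) = 18.3
S = 712.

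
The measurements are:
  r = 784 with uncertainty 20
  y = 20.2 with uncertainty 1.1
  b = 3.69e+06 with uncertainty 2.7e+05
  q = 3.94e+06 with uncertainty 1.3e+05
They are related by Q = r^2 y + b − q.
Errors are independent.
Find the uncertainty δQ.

Let p = r^2·y = 1.24e+07. δp/p = √((2·δr/r)² + (1·δy/y)²) = √(0.00260 + 0.00297) = 0.0746, so δp = 9.27e+05.
Q = p + b − q: δQ = √(δp² + δb² + δq²) = √(8.58e+11 + 7.29e+10 + 1.69e+10) = 9.74e+05

9.74e+05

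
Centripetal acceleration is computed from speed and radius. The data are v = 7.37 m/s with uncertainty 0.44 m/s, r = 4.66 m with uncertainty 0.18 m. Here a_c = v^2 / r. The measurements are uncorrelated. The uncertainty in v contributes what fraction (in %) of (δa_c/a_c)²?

(δa_c/a_c)² = (2·δv/v)² + (-1·δr/r)²
  v term: (2×0.0597)² = 0.0143
  r term: (-1×0.0386)² = 0.00149
Total = 0.0157. Share from v = 0.0143/0.0157 = 0.905.

90.5%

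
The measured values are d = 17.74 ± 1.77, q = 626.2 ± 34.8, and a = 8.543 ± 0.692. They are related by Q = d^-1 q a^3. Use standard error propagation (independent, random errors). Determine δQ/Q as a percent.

Q is a product of powers, so relative uncertainties combine in quadrature:
  (-1·δd/d)² = (-1×0.0998)² = 0.00995;  (1·δq/q)² = (1×0.0556)² = 0.00309;  (3·δa/a)² = (3×0.0810)² = 0.0591
δQ/Q = √(0.0721) = 0.269

26.9%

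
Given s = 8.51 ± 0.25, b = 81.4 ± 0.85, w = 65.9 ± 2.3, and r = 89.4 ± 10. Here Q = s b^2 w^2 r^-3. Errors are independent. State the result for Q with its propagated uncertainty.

Products/powers → add relative errors in quadrature, weighted by exponent:
  (1·δs/s)² = (1×0.0294)² = 0.000863;  (2·δb/b)² = (2×0.0104)² = 0.000436;  (2·δw/w)² = (2×0.0349)² = 0.00487;  (-3·δr/r)² = (-3×0.112)² = 0.113
δQ/Q = √(0.119) = 0.345
Q = 343, so δQ = 0.345 × 343 = 118.

343 ± 118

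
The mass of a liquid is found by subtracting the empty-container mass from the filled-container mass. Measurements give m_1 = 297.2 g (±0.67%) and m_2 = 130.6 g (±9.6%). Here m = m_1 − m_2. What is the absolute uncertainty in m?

12.7 g

For a sum/difference, combine absolute errors in quadrature:
  (δm_1)² = 3.97;  (δm_2)² = 157
δm = √(161) = 12.7 g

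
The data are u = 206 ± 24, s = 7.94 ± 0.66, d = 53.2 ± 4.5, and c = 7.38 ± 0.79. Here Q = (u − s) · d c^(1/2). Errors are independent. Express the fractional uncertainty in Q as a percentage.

Let w = u − s = 198. δw = √(δu² + δs²) = √(576 + 0.436) = 24.0, so δw/w = 0.121.
Q is then a monomial in w, d, c:
δQ/Q = √((δw/w)² + (1·δd/d)² + (½·δc/c)²) = √(0.0147 + 0.00715 + 0.00286) = 0.157

15.7%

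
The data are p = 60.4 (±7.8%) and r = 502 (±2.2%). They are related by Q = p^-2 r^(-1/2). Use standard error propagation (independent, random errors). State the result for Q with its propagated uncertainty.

(1.22 ± 0.191) × 10^-5

Relative error in a monomial: (δQ/Q)² = Σ (nᵢ · δxᵢ/xᵢ)².
  (-2·δp/p)² = (-2×0.0780)² = 0.0243;  (−½·δr/r)² = (-0.5×0.0220)² = 0.000121
δQ/Q = √(0.0245) = 0.156
Q = 1.22e-05, so δQ = 0.156 × 1.22e-05 = 1.91e-06.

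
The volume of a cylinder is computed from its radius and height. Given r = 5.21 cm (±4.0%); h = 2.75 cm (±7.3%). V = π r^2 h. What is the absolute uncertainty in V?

V is a product of powers, so relative uncertainties combine in quadrature:
  (2·δr/r)² = (2×0.0400)² = 0.00640;  (1·δh/h)² = (1×0.0730)² = 0.00533
δV/V = √(0.0117) = 0.108
V = 235 cm^3, so δV = 0.108 × 235 = 25.4 cm^3.

25.4 cm^3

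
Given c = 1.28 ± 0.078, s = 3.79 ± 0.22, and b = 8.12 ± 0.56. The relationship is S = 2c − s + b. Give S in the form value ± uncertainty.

Sums and differences: (δS)² = Σ (cᵢ δxᵢ)².
  (2·δc)² = 0.0243;  (δs)² = 0.0484;  (δb)² = 0.314
δS = √(0.386) = 0.622
S = 6.89.

6.89 ± 0.622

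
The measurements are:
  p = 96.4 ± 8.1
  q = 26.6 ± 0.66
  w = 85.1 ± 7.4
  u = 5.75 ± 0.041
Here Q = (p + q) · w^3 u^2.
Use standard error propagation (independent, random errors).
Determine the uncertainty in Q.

Let h = p + q = 123. δh = √(δp² + δq²) = √(65.6 + 0.436) = 8.13, so δh/h = 0.0661.
Q is then a monomial in h, w, u:
δQ/Q = √((δh/h)² + (3·δw/w)² + (2·δu/u)²) = √(0.00437 + 0.0681 + 0.000203) = 0.269
Q = 2.51e+09, so δQ = 0.269 × 2.51e+09 = 6.75e+08.

6.75e+08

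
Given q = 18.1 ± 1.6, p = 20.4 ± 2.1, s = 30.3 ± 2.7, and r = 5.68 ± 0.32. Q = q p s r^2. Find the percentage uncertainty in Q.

Q is a product of powers, so relative uncertainties combine in quadrature:
  (1·δq/q)² = (1×0.0884)² = 0.00781;  (1·δp/p)² = (1×0.103)² = 0.0106;  (1·δs/s)² = (1×0.0891)² = 0.00794;  (2·δr/r)² = (2×0.0563)² = 0.0127
δQ/Q = √(0.0390) = 0.198

19.8%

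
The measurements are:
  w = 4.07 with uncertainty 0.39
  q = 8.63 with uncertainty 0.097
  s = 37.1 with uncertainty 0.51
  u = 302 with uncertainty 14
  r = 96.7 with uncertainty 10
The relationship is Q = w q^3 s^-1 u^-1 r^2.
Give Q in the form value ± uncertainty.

For a monomial Q ∝ w, q^3, s^-1, u^-1, r^2, fractional errors add in quadrature:
  (1·δw/w)² = (1×0.0958)² = 0.00918;  (3·δq/q)² = (3×0.0112)² = 0.00114;  (-1·δs/s)² = (-1×0.0137)² = 0.000189;  (-1·δu/u)² = (-1×0.0464)² = 0.00215;  (2·δr/r)² = (2×0.103)² = 0.0428
δQ/Q = √(0.0554) = 0.235
Q = 2180, so δQ = 0.235 × 2180 = 514.

2180 ± 514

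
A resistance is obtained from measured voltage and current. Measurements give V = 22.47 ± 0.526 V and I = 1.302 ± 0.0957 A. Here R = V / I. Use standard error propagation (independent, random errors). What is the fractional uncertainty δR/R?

0.0771

For a monomial R ∝ V, I^-1, fractional errors add in quadrature:
  (1·δV/V)² = (1×0.0234)² = 0.000548;  (-1·δI/I)² = (-1×0.0735)² = 0.00540
δR/R = √(0.00595) = 0.0771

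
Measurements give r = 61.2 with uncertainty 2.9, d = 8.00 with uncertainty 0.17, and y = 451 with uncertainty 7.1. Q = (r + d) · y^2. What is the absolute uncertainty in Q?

Let u = r + d = 69.2. δu = √(δr² + δd²) = √(8.41 + 0.0289) = 2.90, so δu/u = 0.0420.
Q is then a monomial in u, y:
δQ/Q = √((δu/u)² + (2·δy/y)²) = √(0.00176 + 0.000991) = 0.0525
Q = 1.41e+07, so δQ = 0.0525 × 1.41e+07 = 7.39e+05.

7.39e+05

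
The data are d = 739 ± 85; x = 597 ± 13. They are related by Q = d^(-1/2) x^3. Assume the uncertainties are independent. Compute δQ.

6.81e+05

Since Q is a product/quotient, work with relative uncertainties:
  (−½·δd/d)² = (-0.5×0.115)² = 0.00331;  (3·δx/x)² = (3×0.0218)² = 0.00427
δQ/Q = √(0.00757) = 0.0870
Q = 7.83e+06, so δQ = 0.0870 × 7.83e+06 = 6.81e+05.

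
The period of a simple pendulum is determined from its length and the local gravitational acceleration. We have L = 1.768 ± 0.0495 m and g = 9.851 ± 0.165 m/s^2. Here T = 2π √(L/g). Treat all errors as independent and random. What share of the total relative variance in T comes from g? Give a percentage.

(δT/T)² = (½·δL/L)² + (−½·δg/g)²
  L term: (0.5×0.0280)² = 0.000196
  g term: (-0.5×0.0167)² = 7.01e-05
Total = 0.000266. Share from g = 7.01e-05/0.000266 = 0.264.

26.4%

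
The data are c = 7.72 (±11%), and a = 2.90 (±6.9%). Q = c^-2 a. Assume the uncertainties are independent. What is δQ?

Products/powers → add relative errors in quadrature, weighted by exponent:
  (-2·δc/c)² = (-2×0.110)² = 0.0484;  (1·δa/a)² = (1×0.0690)² = 0.00476
δQ/Q = √(0.0532) = 0.231
Q = 0.0487, so δQ = 0.231 × 0.0487 = 0.0112.

0.0112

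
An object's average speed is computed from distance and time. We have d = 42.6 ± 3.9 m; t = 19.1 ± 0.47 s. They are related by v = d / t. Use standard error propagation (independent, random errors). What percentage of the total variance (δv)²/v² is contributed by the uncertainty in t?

6.74%

(δv/v)² = (1·δd/d)² + (-1·δt/t)²
  d term: (1×0.0915)² = 0.00838
  t term: (-1×0.0246)² = 0.000606
Total = 0.00899. Share from t = 0.000606/0.00899 = 0.0674.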